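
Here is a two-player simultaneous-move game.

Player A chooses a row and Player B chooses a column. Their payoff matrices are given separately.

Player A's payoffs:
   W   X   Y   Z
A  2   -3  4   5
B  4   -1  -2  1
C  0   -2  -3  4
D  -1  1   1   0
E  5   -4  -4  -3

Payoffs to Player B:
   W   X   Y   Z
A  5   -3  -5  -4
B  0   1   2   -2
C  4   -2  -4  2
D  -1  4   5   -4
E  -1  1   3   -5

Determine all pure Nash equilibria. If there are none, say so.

Player A against W: payoffs 2, 4, 0, -1, 5 → best response E.
Player A against X: payoffs -3, -1, -2, 1, -4 → best response D.
Player A against Y: payoffs 4, -2, -3, 1, -4 → best response A.
Player A against Z: payoffs 5, 1, 4, 0, -3 → best response A.
Player B against A: payoffs 5, -3, -5, -4 → best response W.
Player B against B: payoffs 0, 1, 2, -2 → best response Y.
Player B against C: payoffs 4, -2, -4, 2 → best response W.
Player B against D: payoffs -1, 4, 5, -4 → best response Y.
Player B against E: payoffs -1, 1, 3, -5 → best response Y.
No profile is a mutual best response for all players.

none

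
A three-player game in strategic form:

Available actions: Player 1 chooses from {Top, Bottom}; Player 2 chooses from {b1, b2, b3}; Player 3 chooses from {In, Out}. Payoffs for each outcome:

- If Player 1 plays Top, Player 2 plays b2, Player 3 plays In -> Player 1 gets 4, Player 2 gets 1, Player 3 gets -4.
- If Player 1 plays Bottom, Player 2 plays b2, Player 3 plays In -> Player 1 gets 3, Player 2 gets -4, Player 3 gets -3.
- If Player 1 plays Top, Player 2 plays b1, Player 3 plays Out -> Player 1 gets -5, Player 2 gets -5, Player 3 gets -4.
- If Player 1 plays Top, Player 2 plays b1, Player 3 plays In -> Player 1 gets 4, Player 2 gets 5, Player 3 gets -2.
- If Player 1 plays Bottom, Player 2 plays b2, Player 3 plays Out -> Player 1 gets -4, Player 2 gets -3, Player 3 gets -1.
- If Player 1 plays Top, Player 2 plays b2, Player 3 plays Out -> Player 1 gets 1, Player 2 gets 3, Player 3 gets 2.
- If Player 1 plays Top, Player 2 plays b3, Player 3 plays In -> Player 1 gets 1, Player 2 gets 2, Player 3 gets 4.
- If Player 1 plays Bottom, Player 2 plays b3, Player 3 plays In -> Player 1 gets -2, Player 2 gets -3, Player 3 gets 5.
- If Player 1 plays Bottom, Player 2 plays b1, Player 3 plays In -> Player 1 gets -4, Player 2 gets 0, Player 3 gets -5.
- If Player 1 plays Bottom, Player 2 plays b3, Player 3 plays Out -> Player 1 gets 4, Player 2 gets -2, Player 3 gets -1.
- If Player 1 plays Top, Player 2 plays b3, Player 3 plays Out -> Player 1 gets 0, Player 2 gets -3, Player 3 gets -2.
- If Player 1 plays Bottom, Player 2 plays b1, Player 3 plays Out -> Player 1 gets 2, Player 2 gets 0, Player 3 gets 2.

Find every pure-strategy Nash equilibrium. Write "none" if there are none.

For each player, find the best response to each opponent profile; mutual best responses are the pure NE.
Player 1 against (b1, In): payoffs 4, -4 → best response Top.
Player 1 against (b1, Out): payoffs -5, 2 → best response Bottom.
Player 1 against (b2, In): payoffs 4, 3 → best response Top.
Player 1 against (b2, Out): payoffs 1, -4 → best response Top.
Player 1 against (b3, In): payoffs 1, -2 → best response Top.
Player 1 against (b3, Out): payoffs 0, 4 → best response Bottom.
Player 2 against (Top, In): payoffs 5, 1, 2 → best response b1.
Player 2 against (Top, Out): payoffs -5, 3, -3 → best response b2.
Player 2 against (Bottom, In): payoffs 0, -4, -3 → best response b1.
Player 2 against (Bottom, Out): payoffs 0, -3, -2 → best response b1.
Player 3 against (Top, b1): payoffs -2, -4 → best response In.
Player 3 against (Top, b2): payoffs -4, 2 → best response Out.
Player 3 against (Top, b3): payoffs 4, -2 → best response In.
Player 3 against (Bottom, b1): payoffs -5, 2 → best response Out.
Player 3 against (Bottom, b2): payoffs -3, -1 → best response Out.
Player 3 against (Bottom, b3): payoffs 5, -1 → best response In.
Mutual best responses: (Top, b1, In); (Top, b2, Out); (Bottom, b1, Out).

(Top, b1, In) and (Top, b2, Out) and (Bottom, b1, Out)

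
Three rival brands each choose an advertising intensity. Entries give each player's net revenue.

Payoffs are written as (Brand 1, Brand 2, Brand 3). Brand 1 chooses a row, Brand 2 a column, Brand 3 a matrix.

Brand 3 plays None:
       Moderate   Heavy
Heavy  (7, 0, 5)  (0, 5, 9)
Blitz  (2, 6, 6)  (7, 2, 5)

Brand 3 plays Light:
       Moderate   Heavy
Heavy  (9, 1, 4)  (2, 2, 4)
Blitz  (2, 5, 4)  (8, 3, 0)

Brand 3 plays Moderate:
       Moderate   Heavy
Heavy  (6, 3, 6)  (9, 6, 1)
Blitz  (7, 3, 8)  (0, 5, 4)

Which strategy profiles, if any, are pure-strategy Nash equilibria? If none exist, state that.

none

Brand 1 against (Moderate, None): payoffs 7, 2 → best response Heavy.
Brand 1 against (Moderate, Light): payoffs 9, 2 → best response Heavy.
Brand 1 against (Moderate, Moderate): payoffs 6, 7 → best response Blitz.
Brand 1 against (Heavy, None): payoffs 0, 7 → best response Blitz.
Brand 1 against (Heavy, Light): payoffs 2, 8 → best response Blitz.
Brand 1 against (Heavy, Moderate): payoffs 9, 0 → best response Heavy.
Brand 2 against (Heavy, None): payoffs 0, 5 → best response Heavy.
Brand 2 against (Heavy, Light): payoffs 1, 2 → best response Heavy.
Brand 2 against (Heavy, Moderate): payoffs 3, 6 → best response Heavy.
Brand 2 against (Blitz, None): payoffs 6, 2 → best response Moderate.
Brand 2 against (Blitz, Light): payoffs 5, 3 → best response Moderate.
Brand 2 against (Blitz, Moderate): payoffs 3, 5 → best response Heavy.
Brand 3 against (Heavy, Moderate): payoffs 5, 4, 6 → best response Moderate.
Brand 3 against (Heavy, Heavy): payoffs 9, 4, 1 → best response None.
Brand 3 against (Blitz, Moderate): payoffs 6, 4, 8 → best response Moderate.
Brand 3 against (Blitz, Heavy): payoffs 5, 0, 4 → best response None.
No profile is a mutual best response for all players.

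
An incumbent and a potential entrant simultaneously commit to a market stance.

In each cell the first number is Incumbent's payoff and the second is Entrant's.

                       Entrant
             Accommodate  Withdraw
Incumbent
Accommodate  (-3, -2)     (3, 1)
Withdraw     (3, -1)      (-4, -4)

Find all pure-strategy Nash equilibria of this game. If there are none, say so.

(Accommodate, Withdraw); (Withdraw, Accommodate)

Incumbent against Accommodate: payoffs -3, 3 → best response Withdraw.
Incumbent against Withdraw: payoffs 3, -4 → best response Accommodate.
Entrant against Accommodate: payoffs -2, 1 → best response Withdraw.
Entrant against Withdraw: payoffs -1, -4 → best response Accommodate.
Mutual best responses: (Accommodate, Withdraw); (Withdraw, Accommodate).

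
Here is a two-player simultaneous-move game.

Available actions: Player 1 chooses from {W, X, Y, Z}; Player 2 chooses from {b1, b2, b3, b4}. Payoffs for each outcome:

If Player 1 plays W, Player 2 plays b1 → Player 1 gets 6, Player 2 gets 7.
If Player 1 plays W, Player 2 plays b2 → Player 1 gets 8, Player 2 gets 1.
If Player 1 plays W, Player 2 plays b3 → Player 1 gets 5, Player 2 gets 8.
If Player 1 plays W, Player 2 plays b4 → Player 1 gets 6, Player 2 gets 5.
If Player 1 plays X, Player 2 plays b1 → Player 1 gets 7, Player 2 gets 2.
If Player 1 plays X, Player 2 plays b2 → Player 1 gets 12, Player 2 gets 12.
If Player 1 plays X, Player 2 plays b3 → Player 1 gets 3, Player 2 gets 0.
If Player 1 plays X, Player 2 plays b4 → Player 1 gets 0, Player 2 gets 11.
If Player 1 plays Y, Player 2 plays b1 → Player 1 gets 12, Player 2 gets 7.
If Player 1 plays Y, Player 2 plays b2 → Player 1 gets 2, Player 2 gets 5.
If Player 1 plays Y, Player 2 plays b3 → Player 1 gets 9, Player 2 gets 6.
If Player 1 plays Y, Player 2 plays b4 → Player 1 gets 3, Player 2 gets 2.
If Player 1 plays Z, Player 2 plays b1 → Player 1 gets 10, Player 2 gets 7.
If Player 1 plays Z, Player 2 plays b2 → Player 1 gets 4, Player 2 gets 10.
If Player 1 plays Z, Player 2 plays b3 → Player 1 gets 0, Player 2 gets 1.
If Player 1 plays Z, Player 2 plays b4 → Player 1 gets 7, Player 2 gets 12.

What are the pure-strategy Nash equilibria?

Pure-strategy Nash equilibria: (X, b2), (Y, b1), (Z, b4)

Player 1 against b1: payoffs 6, 7, 12, 10 → best response Y.
Player 1 against b2: payoffs 8, 12, 2, 4 → best response X.
Player 1 against b3: payoffs 5, 3, 9, 0 → best response Y.
Player 1 against b4: payoffs 6, 0, 3, 7 → best response Z.
Player 2 against W: payoffs 7, 1, 8, 5 → best response b3.
Player 2 against X: payoffs 2, 12, 0, 11 → best response b2.
Player 2 against Y: payoffs 7, 5, 6, 2 → best response b1.
Player 2 against Z: payoffs 7, 10, 1, 12 → best response b4.
Mutual best responses: (X, b2); (Y, b1); (Z, b4).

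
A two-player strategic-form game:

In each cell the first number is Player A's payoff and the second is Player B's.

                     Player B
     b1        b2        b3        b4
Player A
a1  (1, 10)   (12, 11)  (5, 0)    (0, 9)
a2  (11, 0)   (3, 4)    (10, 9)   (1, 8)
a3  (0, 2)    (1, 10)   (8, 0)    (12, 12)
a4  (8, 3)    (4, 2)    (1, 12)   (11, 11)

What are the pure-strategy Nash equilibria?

(a1, b2); (a2, b3); (a3, b4)

Mark each player's best response to every combination of opponents' strategies; a profile where every player is best-responding is a pure Nash equilibrium.
Player A against b1: payoffs 1, 11, 0, 8 → best response a2.
Player A against b2: payoffs 12, 3, 1, 4 → best response a1.
Player A against b3: payoffs 5, 10, 8, 1 → best response a2.
Player A against b4: payoffs 0, 1, 12, 11 → best response a3.
Player B against a1: payoffs 10, 11, 0, 9 → best response b2.
Player B against a2: payoffs 0, 4, 9, 8 → best response b3.
Player B against a3: payoffs 2, 10, 0, 12 → best response b4.
Player B against a4: payoffs 3, 2, 12, 11 → best response b3.
Mutual best responses: (a1, b2); (a2, b3); (a3, b4).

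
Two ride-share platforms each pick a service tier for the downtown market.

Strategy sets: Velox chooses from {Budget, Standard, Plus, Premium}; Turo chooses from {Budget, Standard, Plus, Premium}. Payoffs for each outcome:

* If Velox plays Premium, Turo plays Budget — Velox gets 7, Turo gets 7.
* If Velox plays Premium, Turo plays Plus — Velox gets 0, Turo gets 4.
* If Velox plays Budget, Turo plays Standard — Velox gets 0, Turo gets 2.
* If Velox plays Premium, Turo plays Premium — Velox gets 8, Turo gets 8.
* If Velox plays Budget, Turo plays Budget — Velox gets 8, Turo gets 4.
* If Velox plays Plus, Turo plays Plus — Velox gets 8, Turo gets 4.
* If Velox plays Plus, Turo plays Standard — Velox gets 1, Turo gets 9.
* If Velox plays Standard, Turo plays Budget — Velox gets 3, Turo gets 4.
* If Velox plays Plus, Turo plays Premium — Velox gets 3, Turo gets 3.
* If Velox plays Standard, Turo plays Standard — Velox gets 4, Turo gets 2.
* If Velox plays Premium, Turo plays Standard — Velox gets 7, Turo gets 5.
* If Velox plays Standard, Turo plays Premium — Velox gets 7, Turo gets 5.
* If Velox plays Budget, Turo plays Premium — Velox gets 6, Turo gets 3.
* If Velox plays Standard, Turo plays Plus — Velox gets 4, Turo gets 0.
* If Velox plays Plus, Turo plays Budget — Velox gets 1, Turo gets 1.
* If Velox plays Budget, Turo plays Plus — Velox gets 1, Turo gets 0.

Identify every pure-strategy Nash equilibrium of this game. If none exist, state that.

The pure Nash equilibria are (Budget, Budget); (Premium, Premium).

Velox against Budget: payoffs 8, 3, 1, 7 → best response Budget.
Velox against Standard: payoffs 0, 4, 1, 7 → best response Premium.
Velox against Plus: payoffs 1, 4, 8, 0 → best response Plus.
Velox against Premium: payoffs 6, 7, 3, 8 → best response Premium.
Turo against Budget: payoffs 4, 2, 0, 3 → best response Budget.
Turo against Standard: payoffs 4, 2, 0, 5 → best response Premium.
Turo against Plus: payoffs 1, 9, 4, 3 → best response Standard.
Turo against Premium: payoffs 7, 5, 4, 8 → best response Premium.
Mutual best responses: (Budget, Budget); (Premium, Premium).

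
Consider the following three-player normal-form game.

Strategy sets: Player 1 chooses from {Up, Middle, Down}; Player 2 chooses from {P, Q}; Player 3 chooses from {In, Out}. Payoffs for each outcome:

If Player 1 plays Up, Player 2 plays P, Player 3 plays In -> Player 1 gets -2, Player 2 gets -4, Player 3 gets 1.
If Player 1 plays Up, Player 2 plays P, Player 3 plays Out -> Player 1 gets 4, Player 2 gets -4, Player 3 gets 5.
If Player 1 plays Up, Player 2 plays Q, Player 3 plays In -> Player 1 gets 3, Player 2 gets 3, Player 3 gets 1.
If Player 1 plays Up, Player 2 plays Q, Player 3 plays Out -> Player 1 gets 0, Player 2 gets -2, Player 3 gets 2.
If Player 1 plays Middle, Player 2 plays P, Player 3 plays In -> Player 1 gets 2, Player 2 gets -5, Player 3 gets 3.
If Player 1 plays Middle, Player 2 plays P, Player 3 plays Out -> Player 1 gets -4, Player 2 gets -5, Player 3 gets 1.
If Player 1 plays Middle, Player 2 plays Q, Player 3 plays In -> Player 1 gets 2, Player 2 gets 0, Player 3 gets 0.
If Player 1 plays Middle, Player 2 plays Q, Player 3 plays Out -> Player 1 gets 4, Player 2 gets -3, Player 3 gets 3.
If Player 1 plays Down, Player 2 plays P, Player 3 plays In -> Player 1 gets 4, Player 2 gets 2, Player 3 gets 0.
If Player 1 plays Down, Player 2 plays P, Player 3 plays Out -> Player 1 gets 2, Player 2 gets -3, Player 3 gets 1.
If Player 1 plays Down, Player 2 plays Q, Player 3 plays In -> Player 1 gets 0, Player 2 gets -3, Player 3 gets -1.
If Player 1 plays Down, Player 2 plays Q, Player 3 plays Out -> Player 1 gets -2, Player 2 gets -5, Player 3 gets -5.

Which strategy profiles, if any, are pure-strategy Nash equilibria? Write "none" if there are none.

(Middle, Q, Out)

(Up, P, In): Player 1 can switch to Middle (-2 → 2). Not NE.
(Up, P, Out): Player 2 can switch to Q (-4 → -2). Not NE.
(Up, Q, In): Player 3 can switch to Out (1 → 2). Not NE.
(Up, Q, Out): Player 1 can switch to Middle (0 → 4). Not NE.
(Middle, P, In): Player 1 can switch to Down (2 → 4). Not NE.
(Middle, P, Out): Player 1 can switch to Up (-4 → 4). Not NE.
(Middle, Q, In): Player 1 can switch to Up (2 → 3). Not NE.
(Middle, Q, Out): Player 1 gets 4, best alternative 0; Player 2 gets -3, best alternative -5; Player 3 gets 3, best alternative 0. No profitable deviation — NE.
(Down, P, In): Player 3 can switch to Out (0 → 1). Not NE.
(Down, P, Out): Player 1 can switch to Up (2 → 4). Not NE.
(Down, Q, In): Player 1 can switch to Up (0 → 3). Not NE.
(The remaining 1 profile has a profitable deviation by the same check.)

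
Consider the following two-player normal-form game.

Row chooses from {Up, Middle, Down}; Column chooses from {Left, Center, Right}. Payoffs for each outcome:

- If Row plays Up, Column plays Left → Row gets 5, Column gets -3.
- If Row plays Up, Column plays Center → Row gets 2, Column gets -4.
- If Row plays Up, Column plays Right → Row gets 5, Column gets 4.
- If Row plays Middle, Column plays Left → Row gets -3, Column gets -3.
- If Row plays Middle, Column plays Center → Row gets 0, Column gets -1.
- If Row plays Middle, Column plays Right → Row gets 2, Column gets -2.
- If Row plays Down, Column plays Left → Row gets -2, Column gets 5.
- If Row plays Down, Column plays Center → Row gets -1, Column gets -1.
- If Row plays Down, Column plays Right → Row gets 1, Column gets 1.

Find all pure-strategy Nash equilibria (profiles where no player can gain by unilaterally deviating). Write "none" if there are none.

For each player, find the best response to each opponent profile; mutual best responses are the pure NE.
Row against Left: payoffs 5, -3, -2 → best response Up.
Row against Center: payoffs 2, 0, -1 → best response Up.
Row against Right: payoffs 5, 2, 1 → best response Up.
Column against Up: payoffs -3, -4, 4 → best response Right.
Column against Middle: payoffs -3, -1, -2 → best response Center.
Column against Down: payoffs 5, -1, 1 → best response Left.
Mutual best responses: (Up, Right).

(Up, Right)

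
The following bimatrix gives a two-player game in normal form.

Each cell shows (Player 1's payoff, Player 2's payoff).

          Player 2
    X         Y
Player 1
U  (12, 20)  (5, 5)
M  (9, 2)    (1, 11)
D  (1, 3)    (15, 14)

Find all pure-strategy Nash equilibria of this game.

For each player, find the best response to each opponent profile; mutual best responses are the pure NE.
Player 1 against X: payoffs 12, 9, 1 → best response U.
Player 1 against Y: payoffs 5, 1, 15 → best response D.
Player 2 against U: payoffs 20, 5 → best response X.
Player 2 against M: payoffs 2, 11 → best response Y.
Player 2 against D: payoffs 3, 14 → best response Y.
Mutual best responses: (U, X); (D, Y).

(U, X); (D, Y)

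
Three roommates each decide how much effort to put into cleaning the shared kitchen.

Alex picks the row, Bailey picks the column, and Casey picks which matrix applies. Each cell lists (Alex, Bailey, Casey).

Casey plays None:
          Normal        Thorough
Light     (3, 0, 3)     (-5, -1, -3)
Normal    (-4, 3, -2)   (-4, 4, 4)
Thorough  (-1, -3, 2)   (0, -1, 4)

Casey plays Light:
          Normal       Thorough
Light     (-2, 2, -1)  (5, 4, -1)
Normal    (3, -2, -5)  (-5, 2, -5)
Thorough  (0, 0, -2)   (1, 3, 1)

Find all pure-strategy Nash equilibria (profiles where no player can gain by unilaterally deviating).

(Light, Normal, None), (Light, Thorough, Light), (Thorough, Thorough, None)

(Light, Normal, None): Alex gets 3, best alternative -1; Bailey gets 0, best alternative -1; Casey gets 3, best alternative -1. No profitable deviation — NE.
(Light, Normal, Light): Alex can switch to Normal (-2 → 3). Not NE.
(Light, Thorough, None): Alex can switch to Normal (-5 → -4). Not NE.
(Light, Thorough, Light): Alex gets 5, best alternative 1; Bailey gets 4, best alternative 2; Casey gets -1, best alternative -3. No profitable deviation — NE.
(Normal, Normal, None): Alex can switch to Light (-4 → 3). Not NE.
(Normal, Normal, Light): Bailey can switch to Thorough (-2 → 2). Not NE.
(Normal, Thorough, None): Alex can switch to Thorough (-4 → 0). Not NE.
(Normal, Thorough, Light): Alex can switch to Light (-5 → 5). Not NE.
(Thorough, Thorough, None): Alex gets 0, best alternative -4; Bailey gets -1, best alternative -3; Casey gets 4, best alternative 1. No profitable deviation — NE.
(The remaining 3 profiles each have a profitable deviation by the same check.)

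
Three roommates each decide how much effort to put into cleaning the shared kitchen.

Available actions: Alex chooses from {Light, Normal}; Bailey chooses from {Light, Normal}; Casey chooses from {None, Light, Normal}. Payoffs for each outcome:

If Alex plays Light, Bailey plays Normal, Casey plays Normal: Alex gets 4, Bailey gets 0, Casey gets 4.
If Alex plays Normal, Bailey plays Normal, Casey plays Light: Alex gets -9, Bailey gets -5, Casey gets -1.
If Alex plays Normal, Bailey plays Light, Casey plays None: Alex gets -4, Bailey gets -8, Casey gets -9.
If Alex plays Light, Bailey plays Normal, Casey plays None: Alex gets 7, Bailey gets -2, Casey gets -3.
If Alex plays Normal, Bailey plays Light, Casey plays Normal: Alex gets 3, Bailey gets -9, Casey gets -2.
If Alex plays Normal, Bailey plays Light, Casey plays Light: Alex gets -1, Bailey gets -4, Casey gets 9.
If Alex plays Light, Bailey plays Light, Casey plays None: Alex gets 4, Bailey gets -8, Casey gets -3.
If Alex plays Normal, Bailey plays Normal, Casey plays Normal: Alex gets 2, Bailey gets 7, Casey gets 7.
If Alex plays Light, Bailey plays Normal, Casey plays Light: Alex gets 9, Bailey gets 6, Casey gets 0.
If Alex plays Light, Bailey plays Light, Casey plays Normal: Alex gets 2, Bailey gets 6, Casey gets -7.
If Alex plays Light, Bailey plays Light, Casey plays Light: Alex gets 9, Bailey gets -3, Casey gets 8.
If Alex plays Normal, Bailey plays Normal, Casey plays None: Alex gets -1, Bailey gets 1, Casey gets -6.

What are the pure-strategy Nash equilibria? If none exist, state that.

Alex against (Light, None): payoffs 4, -4 → best response Light.
Alex against (Light, Light): payoffs 9, -1 → best response Light.
Alex against (Light, Normal): payoffs 2, 3 → best response Normal.
Alex against (Normal, None): payoffs 7, -1 → best response Light.
Alex against (Normal, Light): payoffs 9, -9 → best response Light.
Alex against (Normal, Normal): payoffs 4, 2 → best response Light.
Bailey against (Light, None): payoffs -8, -2 → best response Normal.
Bailey against (Light, Light): payoffs -3, 6 → best response Normal.
Bailey against (Light, Normal): payoffs 6, 0 → best response Light.
Bailey against (Normal, None): payoffs -8, 1 → best response Normal.
Bailey against (Normal, Light): payoffs -4, -5 → best response Light.
Bailey against (Normal, Normal): payoffs -9, 7 → best response Normal.
Casey against (Light, Light): payoffs -3, 8, -7 → best response Light.
Casey against (Light, Normal): payoffs -3, 0, 4 → best response Normal.
Casey against (Normal, Light): payoffs -9, 9, -2 → best response Light.
Casey against (Normal, Normal): payoffs -6, -1, 7 → best response Normal.
No profile is a mutual best response for all players.

This game has no pure Nash equilibrium.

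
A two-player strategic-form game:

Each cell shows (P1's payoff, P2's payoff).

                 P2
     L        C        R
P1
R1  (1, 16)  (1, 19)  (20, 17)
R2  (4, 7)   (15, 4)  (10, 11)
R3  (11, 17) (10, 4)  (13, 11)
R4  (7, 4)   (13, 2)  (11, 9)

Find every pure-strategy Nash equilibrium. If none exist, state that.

(R3, L)

P1 against L: payoffs 1, 4, 11, 7 → best response R3.
P1 against C: payoffs 1, 15, 10, 13 → best response R2.
P1 against R: payoffs 20, 10, 13, 11 → best response R1.
P2 against R1: payoffs 16, 19, 17 → best response C.
P2 against R2: payoffs 7, 4, 11 → best response R.
P2 against R3: payoffs 17, 4, 11 → best response L.
P2 against R4: payoffs 4, 2, 9 → best response R.
Mutual best responses: (R3, L).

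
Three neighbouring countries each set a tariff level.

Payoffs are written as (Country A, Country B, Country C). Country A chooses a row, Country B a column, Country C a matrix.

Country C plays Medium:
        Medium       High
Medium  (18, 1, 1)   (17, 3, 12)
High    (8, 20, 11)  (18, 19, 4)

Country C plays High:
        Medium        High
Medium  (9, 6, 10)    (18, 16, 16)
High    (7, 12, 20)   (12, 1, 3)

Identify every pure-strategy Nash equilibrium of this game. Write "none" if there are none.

The unique pure-strategy Nash equilibrium is (Medium, High, High).

Country A against (Medium, Medium): payoffs 18, 8 → best response Medium.
Country A against (Medium, High): payoffs 9, 7 → best response Medium.
Country A against (High, Medium): payoffs 17, 18 → best response High.
Country A against (High, High): payoffs 18, 12 → best response Medium.
Country B against (Medium, Medium): payoffs 1, 3 → best response High.
Country B against (Medium, High): payoffs 6, 16 → best response High.
Country B against (High, Medium): payoffs 20, 19 → best response Medium.
Country B against (High, High): payoffs 12, 1 → best response Medium.
Country C against (Medium, Medium): payoffs 1, 10 → best response High.
Country C against (Medium, High): payoffs 12, 16 → best response High.
Country C against (High, Medium): payoffs 11, 20 → best response High.
Country C against (High, High): payoffs 4, 3 → best response Medium.
Mutual best responses: (Medium, High, High).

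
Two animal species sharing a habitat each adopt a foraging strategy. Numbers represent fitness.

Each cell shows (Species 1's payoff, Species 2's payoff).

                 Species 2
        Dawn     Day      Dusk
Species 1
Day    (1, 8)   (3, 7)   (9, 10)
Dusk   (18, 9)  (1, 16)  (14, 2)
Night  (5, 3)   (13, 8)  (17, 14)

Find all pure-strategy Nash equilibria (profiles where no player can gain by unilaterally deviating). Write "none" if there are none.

(Night, Dusk)

Species 1 against Dawn: payoffs 1, 18, 5 → best response Dusk.
Species 1 against Day: payoffs 3, 1, 13 → best response Night.
Species 1 against Dusk: payoffs 9, 14, 17 → best response Night.
Species 2 against Day: payoffs 8, 7, 10 → best response Dusk.
Species 2 against Dusk: payoffs 9, 16, 2 → best response Day.
Species 2 against Night: payoffs 3, 8, 14 → best response Dusk.
Mutual best responses: (Night, Dusk).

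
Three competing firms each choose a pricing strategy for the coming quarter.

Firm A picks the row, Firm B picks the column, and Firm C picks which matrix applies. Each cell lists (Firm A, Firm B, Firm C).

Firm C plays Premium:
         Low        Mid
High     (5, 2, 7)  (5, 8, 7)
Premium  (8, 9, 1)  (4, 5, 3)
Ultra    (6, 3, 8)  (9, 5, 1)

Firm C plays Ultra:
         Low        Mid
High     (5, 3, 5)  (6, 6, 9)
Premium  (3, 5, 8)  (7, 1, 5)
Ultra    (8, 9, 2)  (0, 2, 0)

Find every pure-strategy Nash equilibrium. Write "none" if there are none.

Mark each player's best response to every combination of opponents' strategies; a profile where every player is best-responding is a pure Nash equilibrium.
Firm A against (Low, Premium): payoffs 5, 8, 6 → best response Premium.
Firm A against (Low, Ultra): payoffs 5, 3, 8 → best response Ultra.
Firm A against (Mid, Premium): payoffs 5, 4, 9 → best response Ultra.
Firm A against (Mid, Ultra): payoffs 6, 7, 0 → best response Premium.
Firm B against (High, Premium): payoffs 2, 8 → best response Mid.
Firm B against (High, Ultra): payoffs 3, 6 → best response Mid.
Firm B against (Premium, Premium): payoffs 9, 5 → best response Low.
Firm B against (Premium, Ultra): payoffs 5, 1 → best response Low.
Firm B against (Ultra, Premium): payoffs 3, 5 → best response Mid.
Firm B against (Ultra, Ultra): payoffs 9, 2 → best response Low.
Firm C against (High, Low): payoffs 7, 5 → best response Premium.
Firm C against (High, Mid): payoffs 7, 9 → best response Ultra.
Firm C against (Premium, Low): payoffs 1, 8 → best response Ultra.
Firm C against (Premium, Mid): payoffs 3, 5 → best response Ultra.
Firm C against (Ultra, Low): payoffs 8, 2 → best response Premium.
Firm C against (Ultra, Mid): payoffs 1, 0 → best response Premium.
Mutual best responses: (Ultra, Mid, Premium).

Pure NE: (Ultra, Mid, Premium)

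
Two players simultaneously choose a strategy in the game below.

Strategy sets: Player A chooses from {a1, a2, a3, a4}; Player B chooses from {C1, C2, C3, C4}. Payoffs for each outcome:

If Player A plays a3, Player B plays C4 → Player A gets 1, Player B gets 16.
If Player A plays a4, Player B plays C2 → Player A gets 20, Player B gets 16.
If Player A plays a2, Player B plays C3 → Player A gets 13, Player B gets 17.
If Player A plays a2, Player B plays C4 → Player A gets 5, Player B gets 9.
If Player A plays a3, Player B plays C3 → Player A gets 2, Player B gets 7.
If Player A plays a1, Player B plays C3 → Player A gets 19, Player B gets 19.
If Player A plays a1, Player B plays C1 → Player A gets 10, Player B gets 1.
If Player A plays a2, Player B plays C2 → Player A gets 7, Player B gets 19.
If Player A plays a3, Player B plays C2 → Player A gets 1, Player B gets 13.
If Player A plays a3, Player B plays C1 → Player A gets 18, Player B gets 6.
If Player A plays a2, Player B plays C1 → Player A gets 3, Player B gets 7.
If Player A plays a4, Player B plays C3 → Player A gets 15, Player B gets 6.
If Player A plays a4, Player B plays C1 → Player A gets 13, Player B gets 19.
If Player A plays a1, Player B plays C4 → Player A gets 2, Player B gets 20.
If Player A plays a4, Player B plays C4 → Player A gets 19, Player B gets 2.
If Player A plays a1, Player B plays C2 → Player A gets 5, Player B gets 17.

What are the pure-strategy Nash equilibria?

There is no pure-strategy Nash equilibrium.

(a1, C1): Player A can switch to a3 (10 → 18). Not NE.
(a1, C2): Player A can switch to a2 (5 → 7). Not NE.
(a1, C3): Player B can switch to C4 (19 → 20). Not NE.
(a1, C4): Player A can switch to a2 (2 → 5). Not NE.
(a2, C1): Player A can switch to a1 (3 → 10). Not NE.
(a2, C2): Player A can switch to a4 (7 → 20). Not NE.
(a2, C3): Player A can switch to a1 (13 → 19). Not NE.
(a2, C4): Player A can switch to a4 (5 → 19). Not NE.
(The remaining 8 profiles each have a profitable deviation by the same check.)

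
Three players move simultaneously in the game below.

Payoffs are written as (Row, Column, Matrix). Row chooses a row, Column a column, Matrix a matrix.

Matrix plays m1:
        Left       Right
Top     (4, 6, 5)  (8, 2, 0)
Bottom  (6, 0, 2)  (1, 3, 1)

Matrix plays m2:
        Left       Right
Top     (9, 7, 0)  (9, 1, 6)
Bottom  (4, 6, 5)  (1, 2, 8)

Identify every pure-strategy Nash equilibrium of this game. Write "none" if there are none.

For each player, find the best response to each opponent profile; mutual best responses are the pure NE.
Row against (Left, m1): payoffs 4, 6 → best response Bottom.
Row against (Left, m2): payoffs 9, 4 → best response Top.
Row against (Right, m1): payoffs 8, 1 → best response Top.
Row against (Right, m2): payoffs 9, 1 → best response Top.
Column against (Top, m1): payoffs 6, 2 → best response Left.
Column against (Top, m2): payoffs 7, 1 → best response Left.
Column against (Bottom, m1): payoffs 0, 3 → best response Right.
Column against (Bottom, m2): payoffs 6, 2 → best response Left.
Matrix against (Top, Left): payoffs 5, 0 → best response m1.
Matrix against (Top, Right): payoffs 0, 6 → best response m2.
Matrix against (Bottom, Left): payoffs 2, 5 → best response m2.
Matrix against (Bottom, Right): payoffs 1, 8 → best response m2.
No profile is a mutual best response for all players.

none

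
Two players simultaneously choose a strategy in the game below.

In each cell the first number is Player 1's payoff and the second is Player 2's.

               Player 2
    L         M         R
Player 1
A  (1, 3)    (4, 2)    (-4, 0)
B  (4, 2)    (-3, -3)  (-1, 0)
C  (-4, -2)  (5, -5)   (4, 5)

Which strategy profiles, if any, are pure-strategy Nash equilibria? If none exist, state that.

Pure-strategy Nash equilibria: (B, L) and (C, R)

Player 1 against L: payoffs 1, 4, -4 → best response B.
Player 1 against M: payoffs 4, -3, 5 → best response C.
Player 1 against R: payoffs -4, -1, 4 → best response C.
Player 2 against A: payoffs 3, 2, 0 → best response L.
Player 2 against B: payoffs 2, -3, 0 → best response L.
Player 2 against C: payoffs -2, -5, 5 → best response R.
Mutual best responses: (B, L); (C, R).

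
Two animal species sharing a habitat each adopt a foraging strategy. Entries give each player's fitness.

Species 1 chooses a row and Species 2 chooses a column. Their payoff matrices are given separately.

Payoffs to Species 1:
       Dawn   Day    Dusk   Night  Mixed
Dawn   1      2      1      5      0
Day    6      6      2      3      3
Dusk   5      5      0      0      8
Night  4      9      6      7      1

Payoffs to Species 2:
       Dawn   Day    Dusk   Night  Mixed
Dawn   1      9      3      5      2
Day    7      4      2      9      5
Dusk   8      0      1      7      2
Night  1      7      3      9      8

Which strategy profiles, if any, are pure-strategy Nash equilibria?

(Night, Night)

For each player, find the best response to each opponent profile; mutual best responses are the pure NE.
Species 1 against Dawn: payoffs 1, 6, 5, 4 → best response Day.
Species 1 against Day: payoffs 2, 6, 5, 9 → best response Night.
Species 1 against Dusk: payoffs 1, 2, 0, 6 → best response Night.
Species 1 against Night: payoffs 5, 3, 0, 7 → best response Night.
Species 1 against Mixed: payoffs 0, 3, 8, 1 → best response Dusk.
Species 2 against Dawn: payoffs 1, 9, 3, 5, 2 → best response Day.
Species 2 against Day: payoffs 7, 4, 2, 9, 5 → best response Night.
Species 2 against Dusk: payoffs 8, 0, 1, 7, 2 → best response Dawn.
Species 2 against Night: payoffs 1, 7, 3, 9, 8 → best response Night.
Mutual best responses: (Night, Night).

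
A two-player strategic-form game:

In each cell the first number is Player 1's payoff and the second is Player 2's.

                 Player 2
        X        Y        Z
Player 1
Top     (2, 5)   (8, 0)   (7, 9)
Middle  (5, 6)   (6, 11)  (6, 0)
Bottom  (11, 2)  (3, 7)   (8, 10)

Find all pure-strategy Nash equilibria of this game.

Player 1 against X: payoffs 2, 5, 11 → best response Bottom.
Player 1 against Y: payoffs 8, 6, 3 → best response Top.
Player 1 against Z: payoffs 7, 6, 8 → best response Bottom.
Player 2 against Top: payoffs 5, 0, 9 → best response Z.
Player 2 against Middle: payoffs 6, 11, 0 → best response Y.
Player 2 against Bottom: payoffs 2, 7, 10 → best response Z.
Mutual best responses: (Bottom, Z).

The unique pure-strategy Nash equilibrium is (Bottom, Z).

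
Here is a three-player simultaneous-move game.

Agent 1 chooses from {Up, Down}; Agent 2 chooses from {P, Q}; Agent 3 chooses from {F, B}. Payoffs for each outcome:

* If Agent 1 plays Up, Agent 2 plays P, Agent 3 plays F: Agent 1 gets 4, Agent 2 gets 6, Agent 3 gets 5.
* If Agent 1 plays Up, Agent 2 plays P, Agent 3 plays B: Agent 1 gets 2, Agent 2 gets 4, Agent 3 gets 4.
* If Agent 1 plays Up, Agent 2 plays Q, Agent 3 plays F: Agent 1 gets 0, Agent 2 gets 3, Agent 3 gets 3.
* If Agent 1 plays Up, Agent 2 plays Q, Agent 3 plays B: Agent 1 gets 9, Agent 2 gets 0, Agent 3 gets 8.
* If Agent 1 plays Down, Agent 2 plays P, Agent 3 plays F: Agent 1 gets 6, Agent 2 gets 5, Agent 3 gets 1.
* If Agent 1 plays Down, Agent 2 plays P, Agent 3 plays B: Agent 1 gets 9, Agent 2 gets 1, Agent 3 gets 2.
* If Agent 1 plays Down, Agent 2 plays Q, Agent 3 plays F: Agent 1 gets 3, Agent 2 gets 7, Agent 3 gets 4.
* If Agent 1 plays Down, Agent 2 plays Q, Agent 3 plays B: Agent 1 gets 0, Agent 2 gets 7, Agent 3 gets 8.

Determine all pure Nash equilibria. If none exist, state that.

none

Agent 1 against (P, F): payoffs 4, 6 → best response Down.
Agent 1 against (P, B): payoffs 2, 9 → best response Down.
Agent 1 against (Q, F): payoffs 0, 3 → best response Down.
Agent 1 against (Q, B): payoffs 9, 0 → best response Up.
Agent 2 against (Up, F): payoffs 6, 3 → best response P.
Agent 2 against (Up, B): payoffs 4, 0 → best response P.
Agent 2 against (Down, F): payoffs 5, 7 → best response Q.
Agent 2 against (Down, B): payoffs 1, 7 → best response Q.
Agent 3 against (Up, P): payoffs 5, 4 → best response F.
Agent 3 against (Up, Q): payoffs 3, 8 → best response B.
Agent 3 against (Down, P): payoffs 1, 2 → best response B.
Agent 3 against (Down, Q): payoffs 4, 8 → best response B.
No profile is a mutual best response for all players.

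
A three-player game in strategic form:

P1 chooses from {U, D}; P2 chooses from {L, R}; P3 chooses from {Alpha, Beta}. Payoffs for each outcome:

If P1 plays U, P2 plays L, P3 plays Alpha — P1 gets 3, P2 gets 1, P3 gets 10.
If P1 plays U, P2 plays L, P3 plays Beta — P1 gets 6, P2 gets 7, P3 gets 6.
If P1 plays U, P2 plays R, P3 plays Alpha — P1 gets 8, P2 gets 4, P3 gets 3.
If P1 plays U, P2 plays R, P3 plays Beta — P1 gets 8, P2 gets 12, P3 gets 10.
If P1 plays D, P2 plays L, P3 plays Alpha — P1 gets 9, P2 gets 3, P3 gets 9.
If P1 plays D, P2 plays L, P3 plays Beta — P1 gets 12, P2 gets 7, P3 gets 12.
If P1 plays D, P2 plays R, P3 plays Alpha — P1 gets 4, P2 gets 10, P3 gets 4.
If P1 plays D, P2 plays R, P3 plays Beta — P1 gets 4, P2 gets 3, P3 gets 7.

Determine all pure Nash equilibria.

P1 against (L, Alpha): payoffs 3, 9 → best response D.
P1 against (L, Beta): payoffs 6, 12 → best response D.
P1 against (R, Alpha): payoffs 8, 4 → best response U.
P1 against (R, Beta): payoffs 8, 4 → best response U.
P2 against (U, Alpha): payoffs 1, 4 → best response R.
P2 against (U, Beta): payoffs 7, 12 → best response R.
P2 against (D, Alpha): payoffs 3, 10 → best response R.
P2 against (D, Beta): payoffs 7, 3 → best response L.
P3 against (U, L): payoffs 10, 6 → best response Alpha.
P3 against (U, R): payoffs 3, 10 → best response Beta.
P3 against (D, L): payoffs 9, 12 → best response Beta.
P3 against (D, R): payoffs 4, 7 → best response Beta.
Mutual best responses: (U, R, Beta); (D, L, Beta).

Pure-strategy Nash equilibria: (U, R, Beta); (D, L, Beta)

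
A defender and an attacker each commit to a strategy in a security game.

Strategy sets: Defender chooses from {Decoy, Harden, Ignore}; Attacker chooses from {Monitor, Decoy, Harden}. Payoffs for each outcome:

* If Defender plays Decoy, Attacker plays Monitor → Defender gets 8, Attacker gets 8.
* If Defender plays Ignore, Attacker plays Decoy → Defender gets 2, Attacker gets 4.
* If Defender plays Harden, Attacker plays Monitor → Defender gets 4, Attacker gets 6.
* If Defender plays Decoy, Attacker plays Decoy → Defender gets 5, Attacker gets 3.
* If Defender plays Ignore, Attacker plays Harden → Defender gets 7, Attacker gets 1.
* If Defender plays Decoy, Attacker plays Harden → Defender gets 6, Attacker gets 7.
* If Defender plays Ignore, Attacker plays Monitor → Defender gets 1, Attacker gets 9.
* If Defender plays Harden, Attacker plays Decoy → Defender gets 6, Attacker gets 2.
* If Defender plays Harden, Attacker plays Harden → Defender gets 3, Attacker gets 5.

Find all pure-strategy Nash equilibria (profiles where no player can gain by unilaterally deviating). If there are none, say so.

Pure NE: (Decoy, Monitor)

Defender against Monitor: payoffs 8, 4, 1 → best response Decoy.
Defender against Decoy: payoffs 5, 6, 2 → best response Harden.
Defender against Harden: payoffs 6, 3, 7 → best response Ignore.
Attacker against Decoy: payoffs 8, 3, 7 → best response Monitor.
Attacker against Harden: payoffs 6, 2, 5 → best response Monitor.
Attacker against Ignore: payoffs 9, 4, 1 → best response Monitor.
Mutual best responses: (Decoy, Monitor).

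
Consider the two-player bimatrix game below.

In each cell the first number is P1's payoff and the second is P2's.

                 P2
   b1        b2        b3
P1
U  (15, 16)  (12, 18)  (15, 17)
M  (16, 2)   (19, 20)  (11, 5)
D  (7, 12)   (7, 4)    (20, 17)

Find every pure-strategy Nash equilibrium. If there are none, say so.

The pure Nash equilibria are (M, b2); (D, b3).

(U, b1): P1 can switch to M (15 → 16). Not NE.
(U, b2): P1 can switch to M (12 → 19). Not NE.
(U, b3): P1 can switch to D (15 → 20). Not NE.
(M, b1): P2 can switch to b2 (2 → 20). Not NE.
(M, b2): P1 gets 19, best alternative 12; P2 gets 20, best alternative 5. No profitable deviation — NE.
(M, b3): P1 can switch to U (11 → 15). Not NE.
(D, b1): P1 can switch to U (7 → 15). Not NE.
(D, b2): P1 can switch to U (7 → 12). Not NE.
(D, b3): P1 gets 20, best alternative 15; P2 gets 17, best alternative 12. No profitable deviation — NE.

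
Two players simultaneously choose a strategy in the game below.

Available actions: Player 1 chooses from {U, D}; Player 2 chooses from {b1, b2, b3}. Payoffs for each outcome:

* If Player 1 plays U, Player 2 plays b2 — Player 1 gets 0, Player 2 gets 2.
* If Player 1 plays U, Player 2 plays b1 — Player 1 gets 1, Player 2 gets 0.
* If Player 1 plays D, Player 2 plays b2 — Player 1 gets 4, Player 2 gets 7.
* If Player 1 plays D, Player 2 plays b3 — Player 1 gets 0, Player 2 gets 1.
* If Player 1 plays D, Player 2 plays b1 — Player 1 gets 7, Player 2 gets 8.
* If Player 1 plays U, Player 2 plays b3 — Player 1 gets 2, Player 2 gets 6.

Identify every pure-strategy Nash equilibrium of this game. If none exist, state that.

Player 1 against b1: payoffs 1, 7 → best response D.
Player 1 against b2: payoffs 0, 4 → best response D.
Player 1 against b3: payoffs 2, 0 → best response U.
Player 2 against U: payoffs 0, 2, 6 → best response b3.
Player 2 against D: payoffs 8, 7, 1 → best response b1.
Mutual best responses: (U, b3); (D, b1).

Pure-strategy Nash equilibria: (U, b3) and (D, b1)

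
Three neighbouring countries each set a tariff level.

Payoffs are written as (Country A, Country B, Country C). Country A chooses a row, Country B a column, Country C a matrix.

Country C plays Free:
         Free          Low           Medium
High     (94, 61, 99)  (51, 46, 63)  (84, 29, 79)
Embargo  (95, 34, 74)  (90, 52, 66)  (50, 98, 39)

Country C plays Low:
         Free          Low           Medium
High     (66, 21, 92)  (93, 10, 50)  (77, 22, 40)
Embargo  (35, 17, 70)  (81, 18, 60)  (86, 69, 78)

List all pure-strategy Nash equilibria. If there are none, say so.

Country A against (Free, Free): payoffs 94, 95 → best response Embargo.
Country A against (Free, Low): payoffs 66, 35 → best response High.
Country A against (Low, Free): payoffs 51, 90 → best response Embargo.
Country A against (Low, Low): payoffs 93, 81 → best response High.
Country A against (Medium, Free): payoffs 84, 50 → best response High.
Country A against (Medium, Low): payoffs 77, 86 → best response Embargo.
Country B against (High, Free): payoffs 61, 46, 29 → best response Free.
Country B against (High, Low): payoffs 21, 10, 22 → best response Medium.
Country B against (Embargo, Free): payoffs 34, 52, 98 → best response Medium.
Country B against (Embargo, Low): payoffs 17, 18, 69 → best response Medium.
Country C against (High, Free): payoffs 99, 92 → best response Free.
Country C against (High, Low): payoffs 63, 50 → best response Free.
Country C against (High, Medium): payoffs 79, 40 → best response Free.
Country C against (Embargo, Free): payoffs 74, 70 → best response Free.
Country C against (Embargo, Low): payoffs 66, 60 → best response Free.
Country C against (Embargo, Medium): payoffs 39, 78 → best response Low.
Mutual best responses: (Embargo, Medium, Low).

The unique pure-strategy Nash equilibrium is (Embargo, Medium, Low).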